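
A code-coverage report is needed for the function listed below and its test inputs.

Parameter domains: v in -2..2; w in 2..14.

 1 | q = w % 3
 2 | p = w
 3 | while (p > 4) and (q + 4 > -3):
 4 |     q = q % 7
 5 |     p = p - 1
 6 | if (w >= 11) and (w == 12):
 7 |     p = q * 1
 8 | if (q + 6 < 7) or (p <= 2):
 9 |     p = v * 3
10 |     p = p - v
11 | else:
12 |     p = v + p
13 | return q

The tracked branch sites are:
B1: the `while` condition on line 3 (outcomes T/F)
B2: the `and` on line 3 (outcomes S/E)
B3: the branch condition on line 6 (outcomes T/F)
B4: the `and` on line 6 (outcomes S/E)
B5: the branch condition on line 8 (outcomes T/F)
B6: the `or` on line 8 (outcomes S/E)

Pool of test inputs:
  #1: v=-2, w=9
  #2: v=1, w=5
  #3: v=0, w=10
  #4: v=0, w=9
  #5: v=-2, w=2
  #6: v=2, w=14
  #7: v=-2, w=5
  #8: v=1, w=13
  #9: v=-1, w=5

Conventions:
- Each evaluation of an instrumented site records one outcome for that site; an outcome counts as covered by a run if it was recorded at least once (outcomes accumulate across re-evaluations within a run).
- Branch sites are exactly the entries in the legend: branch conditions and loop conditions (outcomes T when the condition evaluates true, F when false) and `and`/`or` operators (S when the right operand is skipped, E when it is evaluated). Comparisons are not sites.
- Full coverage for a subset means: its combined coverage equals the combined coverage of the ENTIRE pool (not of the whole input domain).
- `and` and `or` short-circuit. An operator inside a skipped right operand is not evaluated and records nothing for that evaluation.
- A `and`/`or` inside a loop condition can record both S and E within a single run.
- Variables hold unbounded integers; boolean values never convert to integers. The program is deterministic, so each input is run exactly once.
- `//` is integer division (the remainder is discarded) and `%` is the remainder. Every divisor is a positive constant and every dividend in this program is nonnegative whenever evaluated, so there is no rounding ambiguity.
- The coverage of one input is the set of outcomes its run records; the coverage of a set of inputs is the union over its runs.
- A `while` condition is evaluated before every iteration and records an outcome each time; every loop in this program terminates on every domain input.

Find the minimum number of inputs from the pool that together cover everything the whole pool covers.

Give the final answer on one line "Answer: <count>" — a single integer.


#1 (v=-2, w=9) -> B2->E, B1->T, B2->E, B1->T, B2->E, B1->T, B2->E, B1->T, B2->E, B1->T, B2->S, B1->F, B4->S, B3->F, ...; covered: B1=T, B1=F, B2=S, B2=E, B3=F, B4=S, B5=T, B6=S
#2 (v=1, w=5) -> B2->E, B1->T, B2->S, B1->F, B4->S, B3->F, B6->E, B5->F; covered: B1=T, B1=F, B2=S, B2=E, B3=F, B4=S, B5=F, B6=E
#3 (v=0, w=10) -> B2->E, B1->T, B2->E, B1->T, B2->E, B1->T, B2->E, B1->T, B2->E, B1->T, B2->E, B1->T, B2->S, B1->F, ...; covered: B1=T, B1=F, B2=S, B2=E, B3=F, B4=S, B5=F, B6=E
#4 (v=0, w=9) -> B2->E, B1->T, B2->E, B1->T, B2->E, B1->T, B2->E, B1->T, B2->E, B1->T, B2->S, B1->F, B4->S, B3->F, ...; covered: B1=T, B1=F, B2=S, B2=E, B3=F, B4=S, B5=T, B6=S
#5 (v=-2, w=2) -> B2->S, B1->F, B4->S, B3->F, B6->E, B5->T; covered: B1=F, B2=S, B3=F, B4=S, B5=T, B6=E
#6 (v=2, w=14) -> B2->E, B1->T, B2->E, B1->T, B2->E, B1->T, B2->E, B1->T, B2->E, B1->T, B2->E, B1->T, B2->E, B1->T, ...; covered: B1=T, B1=F, B2=S, B2=E, B3=F, B4=E, B5=F, B6=E
#7 (v=-2, w=5) -> B2->E, B1->T, B2->S, B1->F, B4->S, B3->F, B6->E, B5->F; covered: B1=T, B1=F, B2=S, B2=E, B3=F, B4=S, B5=F, B6=E
#8 (v=1, w=13) -> B2->E, B1->T, B2->E, B1->T, B2->E, B1->T, B2->E, B1->T, B2->E, B1->T, B2->E, B1->T, B2->E, B1->T, ...; covered: B1=T, B1=F, B2=S, B2=E, B3=F, B4=E, B5=F, B6=E
#9 (v=-1, w=5) -> B2->E, B1->T, B2->S, B1->F, B4->S, B3->F, B6->E, B5->F; covered: B1=T, B1=F, B2=S, B2=E, B3=F, B4=S, B5=F, B6=E
together the pool reaches 11 outcomes: B1=T, B1=F, B2=S, B2=E, B3=F, B4=S, B4=E, B5=T, B5=F, B6=S, B6=E
no size-1 subset reaches all 11 outcomes (best union: 8/11)
inputs {1, 6} (size 2) cover everything; no size-2 subset with a lexicographically smaller index list covers all 11
Answer: 2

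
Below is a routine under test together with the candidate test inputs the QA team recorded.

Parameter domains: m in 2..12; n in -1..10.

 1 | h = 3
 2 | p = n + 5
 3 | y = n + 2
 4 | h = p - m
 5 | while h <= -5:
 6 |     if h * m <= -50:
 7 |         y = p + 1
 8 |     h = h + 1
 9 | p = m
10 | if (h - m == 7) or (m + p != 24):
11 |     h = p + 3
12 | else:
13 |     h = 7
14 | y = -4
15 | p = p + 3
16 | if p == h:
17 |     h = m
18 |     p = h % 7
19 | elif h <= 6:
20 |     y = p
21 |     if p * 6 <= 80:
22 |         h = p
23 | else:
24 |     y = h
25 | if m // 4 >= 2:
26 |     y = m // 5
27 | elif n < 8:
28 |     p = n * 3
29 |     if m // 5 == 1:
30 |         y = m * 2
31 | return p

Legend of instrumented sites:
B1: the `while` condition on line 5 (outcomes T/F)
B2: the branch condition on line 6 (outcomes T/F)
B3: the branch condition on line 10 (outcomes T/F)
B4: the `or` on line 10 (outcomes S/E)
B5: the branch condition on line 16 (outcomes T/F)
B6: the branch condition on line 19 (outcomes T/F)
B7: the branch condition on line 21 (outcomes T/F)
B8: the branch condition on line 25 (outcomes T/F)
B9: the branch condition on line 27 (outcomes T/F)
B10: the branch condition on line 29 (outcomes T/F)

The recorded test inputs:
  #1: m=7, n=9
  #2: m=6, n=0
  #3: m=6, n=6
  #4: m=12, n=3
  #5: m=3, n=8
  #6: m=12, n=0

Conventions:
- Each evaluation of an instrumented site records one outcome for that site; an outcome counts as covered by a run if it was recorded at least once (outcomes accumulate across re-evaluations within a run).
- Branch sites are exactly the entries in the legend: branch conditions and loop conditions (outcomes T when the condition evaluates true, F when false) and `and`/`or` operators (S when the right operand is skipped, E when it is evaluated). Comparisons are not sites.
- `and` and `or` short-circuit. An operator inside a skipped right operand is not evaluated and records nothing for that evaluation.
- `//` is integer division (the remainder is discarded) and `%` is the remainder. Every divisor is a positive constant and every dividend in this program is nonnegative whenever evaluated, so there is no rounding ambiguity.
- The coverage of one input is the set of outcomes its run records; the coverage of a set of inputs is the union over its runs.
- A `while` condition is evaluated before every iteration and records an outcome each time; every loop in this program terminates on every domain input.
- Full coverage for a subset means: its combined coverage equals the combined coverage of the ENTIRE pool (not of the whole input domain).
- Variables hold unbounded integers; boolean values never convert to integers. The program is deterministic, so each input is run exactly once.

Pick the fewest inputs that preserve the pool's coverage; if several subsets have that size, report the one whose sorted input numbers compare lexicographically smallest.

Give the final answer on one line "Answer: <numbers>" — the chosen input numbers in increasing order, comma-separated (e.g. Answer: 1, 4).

input #1 (m=7, n=9): events B1->F, B4->E, B3->T, B5->T, B8->F, B9->F; covers B1=F, B3=T, B4=E, B5=T, B8=F, B9=F
input #2 (m=6, n=0): events B1->F, B4->E, B3->T, B5->T, B8->F, B9->T, B10->T; covers B1=F, B3=T, B4=E, B5=T, B8=F, B9=T, B10=T
input #3 (m=6, n=6): events B1->F, B4->E, B3->T, B5->T, B8->F, B9->T, B10->T; covers B1=F, B3=T, B4=E, B5=T, B8=F, B9=T, B10=T
input #4 (m=12, n=3): events B1->F, B4->E, B3->F, B5->F, B6->F, B8->T; covers B1=F, B3=F, B4=E, B5=F, B6=F, B8=T
input #5 (m=3, n=8): events B1->F, B4->S, B3->T, B5->T, B8->F, B9->F; covers B1=F, B3=T, B4=S, B5=T, B8=F, B9=F
input #6 (m=12, n=0): events B1->T, B2->T, B1->T, B2->T, B1->T, B2->T, B1->F, B4->E, B3->F, B5->F, B6->F, B8->T; covers B1=T, B1=F, B2=T, B3=F, B4=E, B5=F, B6=F, B8=T
union over all inputs: B1=T, B1=F, B2=T, B3=T, B3=F, B4=S, B4=E, B5=T, B5=F, B6=F, B8=T, B8=F, B9=T, B9=F, B10=T (15 outcomes)
checked all size-1 subsets: none covers 15 outcomes (max 8/15)
checked all size-2 subsets: none covers 15 outcomes (max 13/15)
size 3: inputs {2, 5, 6} cover all 15 outcomes, and no lexicographically smaller subset of this size does

Answer: 2, 5, 6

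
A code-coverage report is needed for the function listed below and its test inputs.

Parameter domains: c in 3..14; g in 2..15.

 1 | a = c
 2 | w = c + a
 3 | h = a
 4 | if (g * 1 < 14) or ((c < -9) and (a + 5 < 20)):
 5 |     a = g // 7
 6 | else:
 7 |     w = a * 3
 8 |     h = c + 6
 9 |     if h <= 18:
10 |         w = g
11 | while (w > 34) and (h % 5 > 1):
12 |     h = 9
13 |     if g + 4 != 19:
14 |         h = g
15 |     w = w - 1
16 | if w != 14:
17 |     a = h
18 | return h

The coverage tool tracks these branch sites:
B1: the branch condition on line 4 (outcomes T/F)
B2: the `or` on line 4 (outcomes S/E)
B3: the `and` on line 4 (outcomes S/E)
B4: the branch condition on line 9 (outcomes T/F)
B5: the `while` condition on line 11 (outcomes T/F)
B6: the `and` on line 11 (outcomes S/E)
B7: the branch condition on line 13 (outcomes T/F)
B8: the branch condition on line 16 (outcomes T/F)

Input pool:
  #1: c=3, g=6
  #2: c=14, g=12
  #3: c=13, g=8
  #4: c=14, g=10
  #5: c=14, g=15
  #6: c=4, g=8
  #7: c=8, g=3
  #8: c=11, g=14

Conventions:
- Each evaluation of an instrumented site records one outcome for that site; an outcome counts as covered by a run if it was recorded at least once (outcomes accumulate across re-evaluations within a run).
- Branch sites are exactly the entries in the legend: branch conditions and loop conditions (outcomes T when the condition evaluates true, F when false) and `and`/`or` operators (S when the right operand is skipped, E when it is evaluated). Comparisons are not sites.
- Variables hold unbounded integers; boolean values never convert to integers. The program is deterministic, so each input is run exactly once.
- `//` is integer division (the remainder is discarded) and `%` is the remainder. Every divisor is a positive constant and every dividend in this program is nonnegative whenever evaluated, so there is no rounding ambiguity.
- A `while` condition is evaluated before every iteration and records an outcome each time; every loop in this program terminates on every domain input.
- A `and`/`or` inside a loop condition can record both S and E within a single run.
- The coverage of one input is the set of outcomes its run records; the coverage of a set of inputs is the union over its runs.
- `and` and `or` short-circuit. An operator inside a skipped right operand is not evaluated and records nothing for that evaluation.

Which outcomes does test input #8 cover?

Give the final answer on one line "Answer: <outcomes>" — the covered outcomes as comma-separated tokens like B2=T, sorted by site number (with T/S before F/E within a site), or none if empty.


Event log for input #8 (c=11, g=14):
  B2->E, B3->S, B1->F, B4->T, B6->S, B5->F, B8->F
distinct outcomes covered: B1=F, B2=E, B3=S, B4=T, B5=F, B6=S, B8=F
Answer: B1=F, B2=E, B3=S, B4=T, B5=F, B6=S, B8=F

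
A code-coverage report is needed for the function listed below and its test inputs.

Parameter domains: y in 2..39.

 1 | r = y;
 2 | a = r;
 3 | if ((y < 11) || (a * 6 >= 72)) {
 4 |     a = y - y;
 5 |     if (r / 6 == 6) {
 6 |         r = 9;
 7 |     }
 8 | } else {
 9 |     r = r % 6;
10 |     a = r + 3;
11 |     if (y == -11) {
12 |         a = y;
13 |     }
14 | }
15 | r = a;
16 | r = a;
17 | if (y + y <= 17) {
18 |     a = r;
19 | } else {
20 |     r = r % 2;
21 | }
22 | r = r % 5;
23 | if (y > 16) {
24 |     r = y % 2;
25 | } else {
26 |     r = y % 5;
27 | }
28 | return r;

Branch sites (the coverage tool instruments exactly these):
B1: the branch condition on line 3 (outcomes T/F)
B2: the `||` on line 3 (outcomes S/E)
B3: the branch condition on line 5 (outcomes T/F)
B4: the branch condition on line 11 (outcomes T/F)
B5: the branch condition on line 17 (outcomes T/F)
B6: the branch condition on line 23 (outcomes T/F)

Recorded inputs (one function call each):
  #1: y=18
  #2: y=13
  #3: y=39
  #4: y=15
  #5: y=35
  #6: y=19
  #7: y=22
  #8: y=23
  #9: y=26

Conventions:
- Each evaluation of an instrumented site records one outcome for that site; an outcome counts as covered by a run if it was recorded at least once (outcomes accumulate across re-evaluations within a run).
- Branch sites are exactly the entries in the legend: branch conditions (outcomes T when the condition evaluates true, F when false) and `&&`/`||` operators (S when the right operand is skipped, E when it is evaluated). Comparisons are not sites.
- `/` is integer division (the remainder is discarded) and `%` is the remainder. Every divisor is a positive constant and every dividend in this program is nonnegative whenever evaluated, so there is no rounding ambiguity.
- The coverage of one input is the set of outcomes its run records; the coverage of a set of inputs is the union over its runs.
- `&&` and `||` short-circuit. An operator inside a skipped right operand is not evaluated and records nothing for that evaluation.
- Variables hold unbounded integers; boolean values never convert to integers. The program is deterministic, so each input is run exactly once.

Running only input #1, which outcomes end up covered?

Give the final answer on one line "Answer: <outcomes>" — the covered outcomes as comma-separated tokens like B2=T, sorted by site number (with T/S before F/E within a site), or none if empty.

Event log for input #1 (y=18):
  B2->E, B1->T, B3->F, B5->F, B6->T
as a set, this run covers: B1=T, B2=E, B3=F, B5=F, B6=T

Answer: B1=T, B2=E, B3=F, B5=F, B6=T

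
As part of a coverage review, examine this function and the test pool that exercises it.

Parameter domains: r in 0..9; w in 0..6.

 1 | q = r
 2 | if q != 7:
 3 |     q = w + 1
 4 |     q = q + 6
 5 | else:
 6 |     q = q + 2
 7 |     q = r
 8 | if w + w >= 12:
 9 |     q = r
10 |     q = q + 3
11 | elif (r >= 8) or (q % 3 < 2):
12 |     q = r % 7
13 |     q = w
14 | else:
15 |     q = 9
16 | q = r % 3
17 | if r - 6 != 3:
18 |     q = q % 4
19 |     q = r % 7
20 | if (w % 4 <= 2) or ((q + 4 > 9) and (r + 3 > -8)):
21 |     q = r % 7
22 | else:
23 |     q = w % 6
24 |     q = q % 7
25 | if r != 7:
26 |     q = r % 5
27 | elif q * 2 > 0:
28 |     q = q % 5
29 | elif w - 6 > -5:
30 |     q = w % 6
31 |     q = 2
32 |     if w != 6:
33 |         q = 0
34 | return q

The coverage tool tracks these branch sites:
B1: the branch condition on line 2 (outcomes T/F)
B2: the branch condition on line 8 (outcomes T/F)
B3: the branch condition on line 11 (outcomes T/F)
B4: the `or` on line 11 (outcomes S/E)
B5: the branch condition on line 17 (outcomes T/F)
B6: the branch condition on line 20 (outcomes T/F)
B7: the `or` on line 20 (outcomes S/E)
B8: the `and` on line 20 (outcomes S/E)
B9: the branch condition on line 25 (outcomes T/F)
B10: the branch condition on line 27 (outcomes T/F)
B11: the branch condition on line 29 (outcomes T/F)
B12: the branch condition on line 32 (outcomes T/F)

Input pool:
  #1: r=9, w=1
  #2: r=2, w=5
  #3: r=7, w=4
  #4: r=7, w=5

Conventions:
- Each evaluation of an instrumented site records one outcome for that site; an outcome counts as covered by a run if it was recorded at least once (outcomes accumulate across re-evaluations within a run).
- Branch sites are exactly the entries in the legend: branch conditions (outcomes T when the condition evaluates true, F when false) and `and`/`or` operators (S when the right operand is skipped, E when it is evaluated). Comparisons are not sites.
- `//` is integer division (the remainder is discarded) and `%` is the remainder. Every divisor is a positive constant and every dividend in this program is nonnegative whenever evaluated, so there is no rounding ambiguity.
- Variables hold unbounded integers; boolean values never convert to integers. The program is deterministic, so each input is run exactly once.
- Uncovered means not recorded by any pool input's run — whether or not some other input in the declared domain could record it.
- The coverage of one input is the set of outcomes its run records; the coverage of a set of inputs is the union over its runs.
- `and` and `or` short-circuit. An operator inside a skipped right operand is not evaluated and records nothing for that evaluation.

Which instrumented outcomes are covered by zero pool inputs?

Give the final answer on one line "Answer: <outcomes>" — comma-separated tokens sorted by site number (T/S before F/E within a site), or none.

run #1 (r=9, w=1) runs B1->T, B2->F, B4->S, B3->T, B5->F, B7->S, B6->T, B9->T; records B1=T, B2=F, B3=T, B4=S, B5=F, B6=T, B7=S, B9=T
run #2 (r=2, w=5) runs B1->T, B2->F, B4->E, B3->T, B5->T, B7->S, B6->T, B9->T; records B1=T, B2=F, B3=T, B4=E, B5=T, B6=T, B7=S, B9=T
run #3 (r=7, w=4) runs B1->F, B2->F, B4->E, B3->T, B5->T, B7->S, B6->T, B9->F, B10->F, B11->T, B12->T; records B1=F, B2=F, B3=T, B4=E, B5=T, B6=T, B7=S, B9=F, B10=F, B11=T, B12=T
run #4 (r=7, w=5) runs B1->F, B2->F, B4->E, B3->T, B5->T, B7->S, B6->T, B9->F, B10->F, B11->T, B12->T; records B1=F, B2=F, B3=T, B4=E, B5=T, B6=T, B7=S, B9=F, B10=F, B11=T, B12=T
union over the pool: B1=T, B1=F, B2=F, B3=T, B4=S, B4=E, B5=T, B5=F, B6=T, B7=S, B9=T, B9=F, B10=F, B11=T, B12=T
uncovered (9 of 24): B2=T, B3=F, B6=F, B7=E, B8=S, B8=E, B10=T, B11=F, B12=F

Answer: B2=T, B3=F, B6=F, B7=E, B8=S, B8=E, B10=T, B11=F, B12=F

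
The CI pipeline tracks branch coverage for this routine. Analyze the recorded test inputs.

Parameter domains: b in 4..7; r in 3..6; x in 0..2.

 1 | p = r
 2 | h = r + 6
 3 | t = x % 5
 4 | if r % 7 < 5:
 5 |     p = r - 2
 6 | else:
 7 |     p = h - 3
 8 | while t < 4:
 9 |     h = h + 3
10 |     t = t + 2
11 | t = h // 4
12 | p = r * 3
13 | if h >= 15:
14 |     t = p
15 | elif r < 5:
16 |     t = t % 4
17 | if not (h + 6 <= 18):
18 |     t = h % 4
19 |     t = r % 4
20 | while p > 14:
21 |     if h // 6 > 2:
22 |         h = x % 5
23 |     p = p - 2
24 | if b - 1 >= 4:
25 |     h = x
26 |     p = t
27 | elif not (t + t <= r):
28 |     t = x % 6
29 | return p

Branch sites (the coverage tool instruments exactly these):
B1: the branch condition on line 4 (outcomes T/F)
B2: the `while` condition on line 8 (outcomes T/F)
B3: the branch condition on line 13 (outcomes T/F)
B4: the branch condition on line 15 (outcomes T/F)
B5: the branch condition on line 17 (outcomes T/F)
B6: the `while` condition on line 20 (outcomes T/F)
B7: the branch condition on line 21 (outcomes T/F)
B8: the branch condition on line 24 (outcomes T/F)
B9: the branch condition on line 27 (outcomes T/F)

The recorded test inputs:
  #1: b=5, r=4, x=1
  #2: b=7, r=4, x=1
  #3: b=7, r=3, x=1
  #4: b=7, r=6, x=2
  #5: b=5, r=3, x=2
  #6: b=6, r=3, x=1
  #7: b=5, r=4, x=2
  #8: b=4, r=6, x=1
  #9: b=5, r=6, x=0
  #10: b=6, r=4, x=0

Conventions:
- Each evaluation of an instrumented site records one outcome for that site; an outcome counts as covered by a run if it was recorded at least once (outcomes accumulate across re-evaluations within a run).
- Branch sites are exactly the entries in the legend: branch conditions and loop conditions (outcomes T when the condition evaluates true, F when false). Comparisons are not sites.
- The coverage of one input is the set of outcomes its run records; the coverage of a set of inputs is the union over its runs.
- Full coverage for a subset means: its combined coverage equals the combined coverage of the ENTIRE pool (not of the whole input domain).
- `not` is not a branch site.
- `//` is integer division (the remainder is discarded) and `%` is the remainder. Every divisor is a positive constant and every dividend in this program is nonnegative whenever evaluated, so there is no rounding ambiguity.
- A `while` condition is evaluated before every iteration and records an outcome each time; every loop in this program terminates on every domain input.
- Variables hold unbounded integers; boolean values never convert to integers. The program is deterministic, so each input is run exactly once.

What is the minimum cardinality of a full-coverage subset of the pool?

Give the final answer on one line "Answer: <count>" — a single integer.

#1 (b=5, r=4, x=1) -> B1->T, B2->T, B2->T, B2->F, B3->T, B5->T, B6->F, B8->T; covered: B1=T, B2=T, B2=F, B3=T, B5=T, B6=F, B8=T
#2 (b=7, r=4, x=1) -> B1->T, B2->T, B2->T, B2->F, B3->T, B5->T, B6->F, B8->T; covered: B1=T, B2=T, B2=F, B3=T, B5=T, B6=F, B8=T
#3 (b=7, r=3, x=1) -> B1->T, B2->T, B2->T, B2->F, B3->T, B5->T, B6->F, B8->T; covered: B1=T, B2=T, B2=F, B3=T, B5=T, B6=F, B8=T
#4 (b=7, r=6, x=2) -> B1->F, B2->T, B2->F, B3->T, B5->T, B6->T, B7->F, B6->T, B7->F, B6->F, B8->T; covered: B1=F, B2=T, B2=F, B3=T, B5=T, B6=T, B6=F, B7=F, B8=T
#5 (b=5, r=3, x=2) -> B1->T, B2->T, B2->F, B3->F, B4->T, B5->F, B6->F, B8->T; covered: B1=T, B2=T, B2=F, B3=F, B4=T, B5=F, B6=F, B8=T
#6 (b=6, r=3, x=1) -> B1->T, B2->T, B2->T, B2->F, B3->T, B5->T, B6->F, B8->T; covered: B1=T, B2=T, B2=F, B3=T, B5=T, B6=F, B8=T
#7 (b=5, r=4, x=2) -> B1->T, B2->T, B2->F, B3->F, B4->T, B5->T, B6->F, B8->T; covered: B1=T, B2=T, B2=F, B3=F, B4=T, B5=T, B6=F, B8=T
#8 (b=4, r=6, x=1) -> B1->F, B2->T, B2->T, B2->F, B3->T, B5->T, B6->T, B7->T, B6->T, B7->F, B6->F, B8->F, B9->F; covered: B1=F, B2=T, B2=F, B3=T, B5=T, B6=T, B6=F, B7=T, B7=F, B8=F, B9=F
#9 (b=5, r=6, x=0) -> B1->F, B2->T, B2->T, B2->F, B3->T, B5->T, B6->T, B7->T, B6->T, B7->F, B6->F, B8->T; covered: B1=F, B2=T, B2=F, B3=T, B5=T, B6=T, B6=F, B7=T, B7=F, B8=T
#10 (b=6, r=4, x=0) -> B1->T, B2->T, B2->T, B2->F, B3->T, B5->T, B6->F, B8->T; covered: B1=T, B2=T, B2=F, B3=T, B5=T, B6=F, B8=T
together the pool reaches 16 outcomes: B1=T, B1=F, B2=T, B2=F, B3=T, B3=F, B4=T, B5=T, B5=F, B6=T, B6=F, B7=T, B7=F, B8=T, B8=F, B9=F
no size-1 subset reaches all 16 outcomes (best union: 11/16)
inputs {5, 8} (size 2) cover everything; no size-2 subset with a lexicographically smaller index list covers all 16

Answer: 2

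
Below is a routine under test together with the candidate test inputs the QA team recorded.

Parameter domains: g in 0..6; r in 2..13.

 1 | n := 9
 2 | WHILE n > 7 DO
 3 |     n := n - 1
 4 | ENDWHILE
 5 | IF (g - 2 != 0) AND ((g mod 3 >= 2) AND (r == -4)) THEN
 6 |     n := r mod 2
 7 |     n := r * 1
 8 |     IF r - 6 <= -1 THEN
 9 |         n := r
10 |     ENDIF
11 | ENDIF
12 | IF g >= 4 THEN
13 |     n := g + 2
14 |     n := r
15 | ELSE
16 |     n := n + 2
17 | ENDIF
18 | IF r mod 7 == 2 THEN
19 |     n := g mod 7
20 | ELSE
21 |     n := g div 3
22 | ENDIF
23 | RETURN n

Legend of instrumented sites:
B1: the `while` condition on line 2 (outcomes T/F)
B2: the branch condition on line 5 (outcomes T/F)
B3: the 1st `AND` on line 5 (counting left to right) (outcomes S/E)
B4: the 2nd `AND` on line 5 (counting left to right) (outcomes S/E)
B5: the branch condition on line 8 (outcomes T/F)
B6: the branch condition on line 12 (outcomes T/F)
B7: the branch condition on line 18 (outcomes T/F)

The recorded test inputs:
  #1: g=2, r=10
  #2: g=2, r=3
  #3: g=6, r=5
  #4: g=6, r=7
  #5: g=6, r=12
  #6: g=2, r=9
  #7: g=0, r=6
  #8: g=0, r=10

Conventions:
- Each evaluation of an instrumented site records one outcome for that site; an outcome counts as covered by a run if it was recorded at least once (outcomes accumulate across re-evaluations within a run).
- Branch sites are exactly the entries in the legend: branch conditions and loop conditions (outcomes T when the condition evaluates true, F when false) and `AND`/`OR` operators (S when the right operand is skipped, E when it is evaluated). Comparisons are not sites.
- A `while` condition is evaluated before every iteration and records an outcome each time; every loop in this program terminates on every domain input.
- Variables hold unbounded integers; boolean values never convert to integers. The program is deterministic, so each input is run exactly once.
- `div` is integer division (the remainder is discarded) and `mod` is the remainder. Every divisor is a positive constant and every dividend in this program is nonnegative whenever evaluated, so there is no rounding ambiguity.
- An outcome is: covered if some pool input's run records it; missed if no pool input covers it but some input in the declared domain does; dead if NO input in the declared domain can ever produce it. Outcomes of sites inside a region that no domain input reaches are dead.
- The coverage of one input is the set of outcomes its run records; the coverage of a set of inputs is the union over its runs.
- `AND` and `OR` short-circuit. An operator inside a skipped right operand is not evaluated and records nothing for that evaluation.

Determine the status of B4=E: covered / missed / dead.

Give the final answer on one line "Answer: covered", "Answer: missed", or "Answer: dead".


no pool input records B4=E
but domain input (g=5, r=2) does record it -> reachable, so missed
Answer: missed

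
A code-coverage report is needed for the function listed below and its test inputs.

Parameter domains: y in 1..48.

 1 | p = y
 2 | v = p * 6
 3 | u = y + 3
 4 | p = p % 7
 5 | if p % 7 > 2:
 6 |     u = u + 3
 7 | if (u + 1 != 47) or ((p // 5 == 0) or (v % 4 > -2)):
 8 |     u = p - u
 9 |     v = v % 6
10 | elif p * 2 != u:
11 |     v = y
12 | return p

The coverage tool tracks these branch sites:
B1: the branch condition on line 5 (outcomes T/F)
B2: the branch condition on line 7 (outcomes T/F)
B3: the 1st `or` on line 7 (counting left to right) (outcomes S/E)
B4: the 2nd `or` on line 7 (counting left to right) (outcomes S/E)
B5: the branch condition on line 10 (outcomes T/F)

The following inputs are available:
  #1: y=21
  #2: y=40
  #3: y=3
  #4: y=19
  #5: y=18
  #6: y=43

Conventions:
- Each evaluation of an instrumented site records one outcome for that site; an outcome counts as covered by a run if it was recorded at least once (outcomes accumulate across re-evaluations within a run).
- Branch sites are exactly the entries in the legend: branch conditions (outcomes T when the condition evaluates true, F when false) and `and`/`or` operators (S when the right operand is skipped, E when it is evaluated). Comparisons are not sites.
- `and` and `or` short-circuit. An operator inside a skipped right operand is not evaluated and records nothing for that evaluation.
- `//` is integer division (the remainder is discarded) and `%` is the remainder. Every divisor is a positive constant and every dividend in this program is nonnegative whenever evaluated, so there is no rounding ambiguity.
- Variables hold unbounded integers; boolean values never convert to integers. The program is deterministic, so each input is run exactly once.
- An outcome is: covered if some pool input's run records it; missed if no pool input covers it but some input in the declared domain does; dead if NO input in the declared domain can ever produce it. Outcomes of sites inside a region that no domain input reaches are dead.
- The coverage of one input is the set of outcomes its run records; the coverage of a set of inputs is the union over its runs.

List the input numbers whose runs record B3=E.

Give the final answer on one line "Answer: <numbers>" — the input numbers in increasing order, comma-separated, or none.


input #1 (y=21): never hits B3=E
input #2 (y=40): hits B3=E
input #3 (y=3): never hits B3=E
input #4 (y=19): never hits B3=E
input #5 (y=18): never hits B3=E
input #6 (y=43): hits B3=E
Answer: 2, 6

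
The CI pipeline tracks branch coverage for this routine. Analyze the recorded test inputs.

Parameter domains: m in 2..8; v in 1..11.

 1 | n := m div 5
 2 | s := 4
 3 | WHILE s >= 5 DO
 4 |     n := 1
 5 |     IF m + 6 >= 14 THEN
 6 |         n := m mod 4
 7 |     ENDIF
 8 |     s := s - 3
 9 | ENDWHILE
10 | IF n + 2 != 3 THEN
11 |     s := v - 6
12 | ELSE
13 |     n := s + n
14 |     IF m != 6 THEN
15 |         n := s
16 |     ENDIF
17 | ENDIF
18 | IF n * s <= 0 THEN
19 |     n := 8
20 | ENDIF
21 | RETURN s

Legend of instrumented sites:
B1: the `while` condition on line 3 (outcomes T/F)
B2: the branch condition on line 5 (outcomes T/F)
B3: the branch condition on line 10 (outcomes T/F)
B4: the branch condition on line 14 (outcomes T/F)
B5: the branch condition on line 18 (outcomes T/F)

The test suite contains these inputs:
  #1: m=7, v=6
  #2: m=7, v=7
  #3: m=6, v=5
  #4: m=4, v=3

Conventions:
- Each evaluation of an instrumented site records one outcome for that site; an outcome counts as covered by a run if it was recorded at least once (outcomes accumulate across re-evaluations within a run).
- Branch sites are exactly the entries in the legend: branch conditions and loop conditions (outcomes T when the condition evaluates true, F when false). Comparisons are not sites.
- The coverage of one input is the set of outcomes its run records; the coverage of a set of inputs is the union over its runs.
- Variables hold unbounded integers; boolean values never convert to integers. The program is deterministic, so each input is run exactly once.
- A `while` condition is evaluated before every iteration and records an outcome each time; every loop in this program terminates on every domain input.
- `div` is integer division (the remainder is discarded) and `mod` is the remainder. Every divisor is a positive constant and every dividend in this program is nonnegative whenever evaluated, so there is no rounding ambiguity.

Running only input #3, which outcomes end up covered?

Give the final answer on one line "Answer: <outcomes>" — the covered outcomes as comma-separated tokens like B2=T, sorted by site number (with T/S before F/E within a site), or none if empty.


Tracing the run of input #3 (m=6, v=5):
  B1->F, B3->F, B4->F, B5->F
as a set, this run covers: B1=F, B3=F, B4=F, B5=F
Answer: B1=F, B3=F, B4=F, B5=F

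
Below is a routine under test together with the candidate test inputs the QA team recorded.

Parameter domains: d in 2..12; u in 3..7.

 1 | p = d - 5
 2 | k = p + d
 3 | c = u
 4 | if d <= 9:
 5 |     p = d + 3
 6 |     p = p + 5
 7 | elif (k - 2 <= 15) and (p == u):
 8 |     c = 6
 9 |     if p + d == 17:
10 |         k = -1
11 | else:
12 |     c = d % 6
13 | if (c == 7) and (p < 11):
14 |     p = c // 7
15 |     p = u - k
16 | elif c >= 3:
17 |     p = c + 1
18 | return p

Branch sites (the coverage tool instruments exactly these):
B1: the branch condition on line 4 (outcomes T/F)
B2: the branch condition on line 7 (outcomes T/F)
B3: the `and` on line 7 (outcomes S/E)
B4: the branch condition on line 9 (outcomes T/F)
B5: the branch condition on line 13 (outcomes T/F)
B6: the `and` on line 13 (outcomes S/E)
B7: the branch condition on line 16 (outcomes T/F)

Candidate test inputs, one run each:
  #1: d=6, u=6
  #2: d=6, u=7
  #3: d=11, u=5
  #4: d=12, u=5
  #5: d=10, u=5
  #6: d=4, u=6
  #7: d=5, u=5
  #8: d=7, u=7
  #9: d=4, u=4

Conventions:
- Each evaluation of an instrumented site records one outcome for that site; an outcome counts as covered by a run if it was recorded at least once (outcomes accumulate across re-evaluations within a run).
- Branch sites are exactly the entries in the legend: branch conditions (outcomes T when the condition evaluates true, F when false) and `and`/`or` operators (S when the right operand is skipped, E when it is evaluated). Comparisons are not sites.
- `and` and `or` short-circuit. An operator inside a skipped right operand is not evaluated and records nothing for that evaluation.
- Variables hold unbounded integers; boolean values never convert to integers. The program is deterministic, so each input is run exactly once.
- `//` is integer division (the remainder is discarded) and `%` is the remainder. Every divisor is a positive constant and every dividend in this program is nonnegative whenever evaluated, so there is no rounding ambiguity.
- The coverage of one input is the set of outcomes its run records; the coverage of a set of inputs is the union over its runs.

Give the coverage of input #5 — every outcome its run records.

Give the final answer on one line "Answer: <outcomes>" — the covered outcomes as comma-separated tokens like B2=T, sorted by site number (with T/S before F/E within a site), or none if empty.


Simulating input #5 (d=10, u=5) step by step:
  B1->F, B3->E, B2->T, B4->F, B6->S, B5->F, B7->T
as a set, this run covers: B1=F, B2=T, B3=E, B4=F, B5=F, B6=S, B7=T
Answer: B1=F, B2=T, B3=E, B4=F, B5=F, B6=S, B7=T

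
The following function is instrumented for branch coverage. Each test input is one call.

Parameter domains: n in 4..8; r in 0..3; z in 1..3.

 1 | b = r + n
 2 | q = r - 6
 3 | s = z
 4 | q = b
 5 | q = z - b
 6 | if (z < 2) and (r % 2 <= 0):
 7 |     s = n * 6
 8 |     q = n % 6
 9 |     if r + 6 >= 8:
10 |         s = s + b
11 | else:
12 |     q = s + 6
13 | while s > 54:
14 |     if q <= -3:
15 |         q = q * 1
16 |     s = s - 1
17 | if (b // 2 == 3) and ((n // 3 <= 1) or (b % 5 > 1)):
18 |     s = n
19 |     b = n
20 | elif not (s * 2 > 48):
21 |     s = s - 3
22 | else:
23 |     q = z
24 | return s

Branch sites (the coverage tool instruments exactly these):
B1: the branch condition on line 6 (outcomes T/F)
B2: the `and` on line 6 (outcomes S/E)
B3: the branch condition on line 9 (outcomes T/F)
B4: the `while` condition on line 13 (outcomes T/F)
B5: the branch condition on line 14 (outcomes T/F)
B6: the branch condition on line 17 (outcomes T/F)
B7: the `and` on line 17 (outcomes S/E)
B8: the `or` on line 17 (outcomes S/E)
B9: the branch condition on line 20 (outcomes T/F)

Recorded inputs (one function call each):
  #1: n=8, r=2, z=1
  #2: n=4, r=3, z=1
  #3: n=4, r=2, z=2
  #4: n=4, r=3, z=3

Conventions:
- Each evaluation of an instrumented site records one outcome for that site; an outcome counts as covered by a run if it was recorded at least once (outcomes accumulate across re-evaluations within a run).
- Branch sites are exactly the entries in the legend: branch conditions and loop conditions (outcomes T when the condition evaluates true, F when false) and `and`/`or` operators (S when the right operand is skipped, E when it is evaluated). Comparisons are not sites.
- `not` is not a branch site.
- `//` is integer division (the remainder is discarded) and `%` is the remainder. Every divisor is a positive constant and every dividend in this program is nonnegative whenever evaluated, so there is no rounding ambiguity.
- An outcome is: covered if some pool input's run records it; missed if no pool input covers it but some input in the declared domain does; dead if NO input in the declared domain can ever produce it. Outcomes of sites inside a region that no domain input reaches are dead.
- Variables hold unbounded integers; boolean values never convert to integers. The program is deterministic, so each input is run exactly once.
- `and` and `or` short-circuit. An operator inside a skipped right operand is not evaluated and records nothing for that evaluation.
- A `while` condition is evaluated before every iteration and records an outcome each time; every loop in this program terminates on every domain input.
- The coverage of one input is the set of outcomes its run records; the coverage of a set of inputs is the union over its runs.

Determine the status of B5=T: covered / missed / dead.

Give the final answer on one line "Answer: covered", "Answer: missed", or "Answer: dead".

no pool input records B5=T
checking all 60 inputs in the declared domain: B5=T is never recorded -> dead

Answer: dead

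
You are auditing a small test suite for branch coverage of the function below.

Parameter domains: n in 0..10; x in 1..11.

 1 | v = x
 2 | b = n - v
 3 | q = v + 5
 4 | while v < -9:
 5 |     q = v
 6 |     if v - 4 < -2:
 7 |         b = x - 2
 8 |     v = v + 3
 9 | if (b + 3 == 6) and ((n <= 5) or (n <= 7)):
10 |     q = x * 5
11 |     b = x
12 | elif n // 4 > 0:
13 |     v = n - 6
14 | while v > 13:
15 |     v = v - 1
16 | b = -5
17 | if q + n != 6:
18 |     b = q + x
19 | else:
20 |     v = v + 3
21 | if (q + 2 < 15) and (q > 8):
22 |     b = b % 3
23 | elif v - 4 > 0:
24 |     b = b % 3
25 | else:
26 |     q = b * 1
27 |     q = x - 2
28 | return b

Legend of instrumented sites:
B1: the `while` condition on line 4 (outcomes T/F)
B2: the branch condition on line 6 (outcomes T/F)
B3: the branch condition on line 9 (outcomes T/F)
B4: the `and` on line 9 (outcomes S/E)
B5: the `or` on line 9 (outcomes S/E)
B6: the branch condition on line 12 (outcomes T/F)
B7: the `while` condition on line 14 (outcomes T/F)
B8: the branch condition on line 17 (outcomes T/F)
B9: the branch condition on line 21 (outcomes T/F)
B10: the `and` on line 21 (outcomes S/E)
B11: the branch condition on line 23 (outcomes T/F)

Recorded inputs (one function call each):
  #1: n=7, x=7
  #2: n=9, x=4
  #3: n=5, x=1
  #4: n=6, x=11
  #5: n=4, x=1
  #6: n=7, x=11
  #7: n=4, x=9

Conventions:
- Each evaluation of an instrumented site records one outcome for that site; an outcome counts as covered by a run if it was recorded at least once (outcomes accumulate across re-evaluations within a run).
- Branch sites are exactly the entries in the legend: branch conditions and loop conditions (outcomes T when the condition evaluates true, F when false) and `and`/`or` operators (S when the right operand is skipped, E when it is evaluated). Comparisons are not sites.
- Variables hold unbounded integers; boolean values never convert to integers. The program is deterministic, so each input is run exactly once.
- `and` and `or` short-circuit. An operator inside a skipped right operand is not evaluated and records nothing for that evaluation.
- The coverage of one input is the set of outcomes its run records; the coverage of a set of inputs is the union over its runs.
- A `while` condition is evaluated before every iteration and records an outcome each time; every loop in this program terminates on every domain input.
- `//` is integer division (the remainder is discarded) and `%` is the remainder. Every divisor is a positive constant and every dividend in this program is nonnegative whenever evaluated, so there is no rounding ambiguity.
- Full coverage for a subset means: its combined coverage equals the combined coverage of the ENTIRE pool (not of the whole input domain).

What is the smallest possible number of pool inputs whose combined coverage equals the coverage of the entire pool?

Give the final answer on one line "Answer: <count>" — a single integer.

input #1 (n=7, x=7): events B1->F, B4->S, B3->F, B6->T, B7->F, B8->T, B10->E, B9->T; covers B1=F, B3=F, B4=S, B6=T, B7=F, B8=T, B9=T, B10=E
input #2 (n=9, x=4): events B1->F, B4->S, B3->F, B6->T, B7->F, B8->T, B10->E, B9->T; covers B1=F, B3=F, B4=S, B6=T, B7=F, B8=T, B9=T, B10=E
input #3 (n=5, x=1): events B1->F, B4->S, B3->F, B6->T, B7->F, B8->T, B10->E, B9->F, B11->F; covers B1=F, B3=F, B4=S, B6=T, B7=F, B8=T, B9=F, B10=E, B11=F
input #4 (n=6, x=11): events B1->F, B4->S, B3->F, B6->T, B7->F, B8->T, B10->S, B9->F, B11->F; covers B1=F, B3=F, B4=S, B6=T, B7=F, B8=T, B9=F, B10=S, B11=F
input #5 (n=4, x=1): events B1->F, B4->E, B5->S, B3->T, B7->F, B8->T, B10->E, B9->F, B11->F; covers B1=F, B3=T, B4=E, B5=S, B7=F, B8=T, B9=F, B10=E, B11=F
input #6 (n=7, x=11): events B1->F, B4->S, B3->F, B6->T, B7->F, B8->T, B10->S, B9->F, B11->F; covers B1=F, B3=F, B4=S, B6=T, B7=F, B8=T, B9=F, B10=S, B11=F
input #7 (n=4, x=9): events B1->F, B4->S, B3->F, B6->T, B7->F, B8->T, B10->S, B9->F, B11->F; covers B1=F, B3=F, B4=S, B6=T, B7=F, B8=T, B9=F, B10=S, B11=F
pool-wide coverage (14 outcomes): B1=F, B3=T, B3=F, B4=S, B4=E, B5=S, B6=T, B7=F, B8=T, B9=T, B9=F, B10=S, B10=E, B11=F
every size-1 subset falls short of the 14 outcomes (best: 9/14)
every size-2 subset falls short of the 14 outcomes (best: 13/14)
at size 3, {1, 4, 5} reaches all 14 outcomes; every lexicographically earlier size-3 subset fails

Answer: 3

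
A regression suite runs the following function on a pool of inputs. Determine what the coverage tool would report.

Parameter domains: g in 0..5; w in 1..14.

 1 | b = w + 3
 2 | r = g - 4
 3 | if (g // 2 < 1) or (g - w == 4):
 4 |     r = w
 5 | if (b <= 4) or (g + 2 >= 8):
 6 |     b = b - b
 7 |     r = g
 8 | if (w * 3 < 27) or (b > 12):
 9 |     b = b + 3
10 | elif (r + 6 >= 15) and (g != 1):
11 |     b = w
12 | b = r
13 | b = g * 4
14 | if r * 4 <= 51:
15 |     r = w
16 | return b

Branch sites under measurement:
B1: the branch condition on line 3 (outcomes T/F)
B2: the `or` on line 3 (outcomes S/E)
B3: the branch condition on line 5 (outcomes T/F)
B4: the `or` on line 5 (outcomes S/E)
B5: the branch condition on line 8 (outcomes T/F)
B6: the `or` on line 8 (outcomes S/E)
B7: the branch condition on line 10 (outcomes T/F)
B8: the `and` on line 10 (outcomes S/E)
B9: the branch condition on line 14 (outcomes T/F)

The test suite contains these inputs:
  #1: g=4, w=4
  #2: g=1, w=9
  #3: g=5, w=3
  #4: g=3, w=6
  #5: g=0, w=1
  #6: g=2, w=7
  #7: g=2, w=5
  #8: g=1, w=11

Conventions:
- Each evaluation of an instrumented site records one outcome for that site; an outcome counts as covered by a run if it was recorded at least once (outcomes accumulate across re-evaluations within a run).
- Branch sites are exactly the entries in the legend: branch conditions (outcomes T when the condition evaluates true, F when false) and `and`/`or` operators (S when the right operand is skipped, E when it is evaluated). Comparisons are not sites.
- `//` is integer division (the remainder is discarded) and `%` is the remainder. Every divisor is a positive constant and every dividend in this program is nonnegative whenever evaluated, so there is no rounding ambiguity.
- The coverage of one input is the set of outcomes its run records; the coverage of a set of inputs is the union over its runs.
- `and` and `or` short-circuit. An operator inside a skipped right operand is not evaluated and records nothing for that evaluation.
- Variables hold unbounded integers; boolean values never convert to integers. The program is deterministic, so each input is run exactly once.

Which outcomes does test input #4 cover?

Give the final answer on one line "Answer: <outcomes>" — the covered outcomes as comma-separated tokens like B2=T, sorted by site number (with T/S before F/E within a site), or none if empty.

Running input #4 (g=3, w=6), event by event:
  B2->E, B1->F, B4->E, B3->F, B6->S, B5->T, B9->T
as a set, this run covers: B1=F, B2=E, B3=F, B4=E, B5=T, B6=S, B9=T

Answer: B1=F, B2=E, B3=F, B4=E, B5=T, B6=S, B9=T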